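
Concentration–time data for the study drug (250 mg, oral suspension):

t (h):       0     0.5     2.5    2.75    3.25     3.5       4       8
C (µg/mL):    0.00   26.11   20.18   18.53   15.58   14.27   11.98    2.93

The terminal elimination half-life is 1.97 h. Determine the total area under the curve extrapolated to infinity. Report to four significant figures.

Trapezoidal AUC_0→8:
  [0→0.5]: (0.00+26.11)/2 × 0.5 = 6.5275
  [0.5→2.5]: (26.11+20.18)/2 × 2 = 46.29
  [2.5→2.75]: (20.18+18.53)/2 × 0.25 = 4.83875
  [2.75→3.25]: (18.53+15.58)/2 × 0.5 = 8.5275
  [3.25→3.5]: (15.58+14.27)/2 × 0.25 = 3.73125
  [3.5→4]: (14.27+11.98)/2 × 0.5 = 6.5625
  [4→8]: (11.98+2.93)/2 × 4 = 29.82
  Sum = 106.2975 µg/mL·h
k_e = ln2 / t½ = 0.693147 / 1.97 = 0.3519 h^-1
Extrapolated tail: C_last / k_e = 2.93 / 0.3519 = 8.326
AUC_0→∞ = 106.2975 + 8.326 = 114.6235 µg/mL·h

AUC = 114.6 µg/mL·h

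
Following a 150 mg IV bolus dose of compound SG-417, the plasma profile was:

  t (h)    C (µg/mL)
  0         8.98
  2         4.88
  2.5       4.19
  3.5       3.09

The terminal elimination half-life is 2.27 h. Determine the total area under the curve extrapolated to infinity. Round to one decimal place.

Trapezoidal AUC_0→3.5:
  [0→2]: (8.98+4.88)/2 × 2 = 13.86
  [2→2.5]: (4.88+4.19)/2 × 0.5 = 2.2675
  [2.5→3.5]: (4.19+3.09)/2 × 1 = 3.64
  Sum = 19.7675 µg/mL·h
k_e = ln2 / t½ = 0.693147 / 2.27 = 0.3054 h^-1
Extrapolated tail: C_last / k_e = 3.09 / 0.3054 = 10.118
AUC_0→∞ = 19.7675 + 10.118 = 29.8855 µg/mL·h

AUC = 29.9 µg/mL·h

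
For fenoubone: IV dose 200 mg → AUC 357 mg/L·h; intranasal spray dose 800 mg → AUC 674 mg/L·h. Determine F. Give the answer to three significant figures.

F = (AUC_ev / D_ev) / (AUC_iv / D_iv)
  = (674/800) / (357/200)
  = 0.8425 / 1.785 = 0.4720

F = 0.472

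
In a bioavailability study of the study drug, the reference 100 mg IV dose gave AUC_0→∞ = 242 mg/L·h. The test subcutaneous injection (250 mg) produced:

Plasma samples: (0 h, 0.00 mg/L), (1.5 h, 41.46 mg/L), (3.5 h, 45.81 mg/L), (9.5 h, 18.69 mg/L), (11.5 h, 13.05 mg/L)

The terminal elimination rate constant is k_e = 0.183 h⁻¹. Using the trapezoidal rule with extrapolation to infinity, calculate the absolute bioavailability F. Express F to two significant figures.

F = 0.69

Trapezoidal AUC_0→11.5 (subcutaneous injection):
  [0→1.5]: (0.00+41.46)/2 × 1.5 = 31.095
  [1.5→3.5]: (41.46+45.81)/2 × 2 = 87.27
  [3.5→9.5]: (45.81+18.69)/2 × 6 = 193.5
  [9.5→11.5]: (18.69+13.05)/2 × 2 = 31.74
  Sum = 343.605 mg/L·h
Tail: C_last/k_e = 13.05/0.183 = 71.311
AUC_0→∞ (subcutaneous injection) = 343.605 + 71.311 = 414.916 mg/L·h
F = (AUC_ev/D_ev)/(AUC_iv/D_iv) = (414.916/250)/(242/100) = 1.659664/2.42 = 0.6858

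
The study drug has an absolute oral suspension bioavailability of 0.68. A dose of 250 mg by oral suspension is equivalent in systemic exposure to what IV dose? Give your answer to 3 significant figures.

Systemic exposure from an extravascular dose = F × D_ev, so the equivalent IV dose is F × D_ev.
D_iv = F × D_ev = 0.68 × 250 = 170 mg

D_iv = 170 mg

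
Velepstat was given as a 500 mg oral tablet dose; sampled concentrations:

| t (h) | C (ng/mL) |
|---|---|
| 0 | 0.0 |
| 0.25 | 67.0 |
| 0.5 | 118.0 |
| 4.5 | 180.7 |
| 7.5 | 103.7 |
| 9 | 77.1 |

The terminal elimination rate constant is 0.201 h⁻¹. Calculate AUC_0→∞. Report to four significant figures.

Trapezoidal AUC_0→9:
  [0→0.25]: (0.0+67.0)/2 × 0.25 = 8.375
  [0.25→0.5]: (67.0+118.0)/2 × 0.25 = 23.125
  [0.5→4.5]: (118.0+180.7)/2 × 4 = 597.4
  [4.5→7.5]: (180.7+103.7)/2 × 3 = 426.6
  [7.5→9]: (103.7+77.1)/2 × 1.5 = 135.6
  Sum = 1191.1 ng/mL·h
Extrapolated tail: C_last / k_e = 77.1 / 0.201 = 383.582
AUC_0→∞ = 1191.1 + 383.582 = 1574.682 ng/mL·h

AUC = 1575 ng/mL·h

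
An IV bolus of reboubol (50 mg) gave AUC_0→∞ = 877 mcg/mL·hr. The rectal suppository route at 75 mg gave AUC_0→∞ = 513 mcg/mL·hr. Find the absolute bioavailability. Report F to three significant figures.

F = 0.390

F = (AUC_ev / D_ev) / (AUC_iv / D_iv)
  = (513/75) / (877/50)
  = 6.84 / 17.54 = 0.3900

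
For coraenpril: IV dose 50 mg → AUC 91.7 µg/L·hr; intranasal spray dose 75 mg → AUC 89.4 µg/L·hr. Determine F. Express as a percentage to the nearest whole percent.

F = 65%

F = (AUC_ev / D_ev) / (AUC_iv / D_iv)
  = (89.4/75) / (91.7/50)
  = 1.192 / 1.834 = 0.6499
  = 64.99%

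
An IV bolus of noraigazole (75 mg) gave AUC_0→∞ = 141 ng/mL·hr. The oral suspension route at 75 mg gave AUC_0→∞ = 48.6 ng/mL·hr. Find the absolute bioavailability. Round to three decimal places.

F = (AUC_ev / D_ev) / (AUC_iv / D_iv)
  = (48.6/75) / (141/75)
  = 0.648 / 1.88 = 0.3447

F = 0.345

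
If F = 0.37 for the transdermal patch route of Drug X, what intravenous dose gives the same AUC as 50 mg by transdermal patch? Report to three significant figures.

Systemic exposure from an extravascular dose = F × D_ev, so the equivalent IV dose is F × D_ev.
D_iv = F × D_ev = 0.37 × 50 = 18.5 mg

D_iv = 18.5 mg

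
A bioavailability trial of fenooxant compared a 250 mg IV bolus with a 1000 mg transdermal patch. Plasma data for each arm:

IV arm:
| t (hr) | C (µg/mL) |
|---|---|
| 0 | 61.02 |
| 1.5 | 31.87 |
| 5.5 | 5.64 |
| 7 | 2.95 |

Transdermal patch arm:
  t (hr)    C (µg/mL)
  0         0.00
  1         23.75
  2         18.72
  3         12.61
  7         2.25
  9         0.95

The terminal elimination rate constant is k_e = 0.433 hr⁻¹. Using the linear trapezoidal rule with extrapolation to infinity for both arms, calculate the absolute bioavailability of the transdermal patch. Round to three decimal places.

Trapezoidal AUC_0→7 (IV):
  [0→1.5]: (61.02+31.87)/2 × 1.5 = 69.6675
  [1.5→5.5]: (31.87+5.64)/2 × 4 = 75.02
  [5.5→7]: (5.64+2.95)/2 × 1.5 = 6.4425
  Sum = 151.13 µg/mL·hr
IV tail: 2.95/0.433 = 6.813; AUC_iv,0→∞ = 151.13 + 6.813 = 157.943 µg/mL·hr
Trapezoidal AUC_0→9 (transdermal patch):
  [0→1]: (0.00+23.75)/2 × 1 = 11.875
  [1→2]: (23.75+18.72)/2 × 1 = 21.235
  [2→3]: (18.72+12.61)/2 × 1 = 15.665
  [3→7]: (12.61+2.25)/2 × 4 = 29.72
  [7→9]: (2.25+0.95)/2 × 2 = 3.2
  Sum = 81.695 µg/mL·hr
transdermal patch tail: 0.95/0.433 = 2.194; AUC_ev,0→∞ = 81.695 + 2.194 = 83.889 µg/mL·hr
F = (AUC_ev/D_ev)/(AUC_iv/D_iv) = (83.889/1000)/(157.943/250) = 0.083889/0.631772 = 0.1328

F = 0.133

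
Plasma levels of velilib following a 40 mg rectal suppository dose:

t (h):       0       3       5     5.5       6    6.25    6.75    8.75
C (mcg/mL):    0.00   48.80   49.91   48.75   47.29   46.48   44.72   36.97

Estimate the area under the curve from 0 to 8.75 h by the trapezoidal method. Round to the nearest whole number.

Trapezoidal AUC_0→8.75:
  [0→3]: (0.00+48.80)/2 × 3 = 73.2
  [3→5]: (48.80+49.91)/2 × 2 = 98.71
  [5→5.5]: (49.91+48.75)/2 × 0.5 = 24.665
  [5.5→6]: (48.75+47.29)/2 × 0.5 = 24.01
  [6→6.25]: (47.29+46.48)/2 × 0.25 = 11.72125
  [6.25→6.75]: (46.48+44.72)/2 × 0.5 = 22.8
  [6.75→8.75]: (44.72+36.97)/2 × 2 = 81.69
  Sum = 336.79625 mcg/mL·h

AUC = 337 mcg/mL·h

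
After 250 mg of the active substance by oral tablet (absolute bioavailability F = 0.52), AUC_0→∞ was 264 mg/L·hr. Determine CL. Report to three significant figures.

CL = F × Dose / AUC_0→∞
   = 0.52 × 250 / 264 = 0.492424 L/hr

CL = 0.492 L/hr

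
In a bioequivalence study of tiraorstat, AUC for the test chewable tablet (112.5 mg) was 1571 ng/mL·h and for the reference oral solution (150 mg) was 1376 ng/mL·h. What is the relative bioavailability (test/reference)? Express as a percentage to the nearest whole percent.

F_rel = (AUC_test/D_test) / (AUC_ref/D_ref)
      = (1571/112.5) / (1376/150)
      = 13.9644 / 9.17333 = 1.5223 = 152.23%

F_rel = 152%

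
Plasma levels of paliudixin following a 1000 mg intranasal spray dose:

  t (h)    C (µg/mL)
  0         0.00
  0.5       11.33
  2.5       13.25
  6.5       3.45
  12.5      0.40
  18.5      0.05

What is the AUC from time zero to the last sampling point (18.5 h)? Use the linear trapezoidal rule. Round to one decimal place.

AUC = 73.7 µg/mL·h

Trapezoidal AUC_0→18.5:
  [0→0.5]: (0.00+11.33)/2 × 0.5 = 2.8325
  [0.5→2.5]: (11.33+13.25)/2 × 2 = 24.58
  [2.5→6.5]: (13.25+3.45)/2 × 4 = 33.4
  [6.5→12.5]: (3.45+0.40)/2 × 6 = 11.55
  [12.5→18.5]: (0.40+0.05)/2 × 6 = 1.35
  Sum = 73.7125 µg/mL·h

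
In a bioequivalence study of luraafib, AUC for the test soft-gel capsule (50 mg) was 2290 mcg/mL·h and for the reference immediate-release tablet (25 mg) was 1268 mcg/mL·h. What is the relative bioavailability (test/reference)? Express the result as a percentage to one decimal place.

F_rel = 90.3%

F_rel = (AUC_test/D_test) / (AUC_ref/D_ref)
      = (2290/50) / (1268/25)
      = 45.8 / 50.72 = 0.9030 = 90.30%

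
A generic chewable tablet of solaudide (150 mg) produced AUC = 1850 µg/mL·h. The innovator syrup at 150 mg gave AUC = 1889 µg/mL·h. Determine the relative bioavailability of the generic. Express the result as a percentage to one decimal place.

F_rel = (AUC_test/D_test) / (AUC_ref/D_ref)
      = (1850/150) / (1889/150)
      = 12.3333 / 12.5933 = 0.9794 = 97.94%

F_rel = 97.9%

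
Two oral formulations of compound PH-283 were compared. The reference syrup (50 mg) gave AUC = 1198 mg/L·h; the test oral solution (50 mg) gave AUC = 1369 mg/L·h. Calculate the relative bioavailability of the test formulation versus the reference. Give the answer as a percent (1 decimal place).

F_rel = (AUC_test/D_test) / (AUC_ref/D_ref)
      = (1369/50) / (1198/50)
      = 27.38 / 23.96 = 1.1427 = 114.27%

F_rel = 114.3%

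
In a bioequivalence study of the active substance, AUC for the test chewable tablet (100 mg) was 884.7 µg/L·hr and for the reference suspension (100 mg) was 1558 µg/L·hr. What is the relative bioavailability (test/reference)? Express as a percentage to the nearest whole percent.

F_rel = (AUC_test/D_test) / (AUC_ref/D_ref)
      = (884.7/100) / (1558/100)
      = 8.847 / 15.58 = 0.5678 = 56.78%

F_rel = 57%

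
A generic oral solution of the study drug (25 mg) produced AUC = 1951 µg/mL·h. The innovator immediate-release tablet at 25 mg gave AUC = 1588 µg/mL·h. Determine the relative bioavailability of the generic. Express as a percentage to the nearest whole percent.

F_rel = (AUC_test/D_test) / (AUC_ref/D_ref)
      = (1951/25) / (1588/25)
      = 78.04 / 63.52 = 1.2286 = 122.86%

F_rel = 123%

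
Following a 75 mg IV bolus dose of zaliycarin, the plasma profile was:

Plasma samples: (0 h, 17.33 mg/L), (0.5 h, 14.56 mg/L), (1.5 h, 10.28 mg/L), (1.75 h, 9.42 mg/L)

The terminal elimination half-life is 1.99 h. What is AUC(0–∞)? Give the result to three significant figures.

Trapezoidal AUC_0→1.75:
  [0→0.5]: (17.33+14.56)/2 × 0.5 = 7.9725
  [0.5→1.5]: (14.56+10.28)/2 × 1 = 12.42
  [1.5→1.75]: (10.28+9.42)/2 × 0.25 = 2.4625
  Sum = 22.855 mg/L·h
k_e = ln2 / t½ = 0.693147 / 1.99 = 0.3483 h^-1
Extrapolated tail: C_last / k_e = 9.42 / 0.3483 = 27.046
AUC_0→∞ = 22.855 + 27.046 = 49.901 mg/L·h

AUC = 49.9 mg/L·h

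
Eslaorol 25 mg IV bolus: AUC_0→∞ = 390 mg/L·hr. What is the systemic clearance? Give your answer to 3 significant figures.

CL = Dose_iv / AUC_0→∞
   = 25 / 390 = 0.0641026 L/hr

CL = 0.0641 L/hr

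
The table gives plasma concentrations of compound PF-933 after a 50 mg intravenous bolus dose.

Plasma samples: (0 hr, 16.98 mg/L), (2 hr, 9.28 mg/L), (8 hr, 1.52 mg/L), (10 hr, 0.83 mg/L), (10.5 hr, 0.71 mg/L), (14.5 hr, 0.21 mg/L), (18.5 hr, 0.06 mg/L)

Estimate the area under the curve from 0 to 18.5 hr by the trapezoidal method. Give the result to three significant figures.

Trapezoidal AUC_0→18.5:
  [0→2]: (16.98+9.28)/2 × 2 = 26.26
  [2→8]: (9.28+1.52)/2 × 6 = 32.4
  [8→10]: (1.52+0.83)/2 × 2 = 2.35
  [10→10.5]: (0.83+0.71)/2 × 0.5 = 0.385
  [10.5→14.5]: (0.71+0.21)/2 × 4 = 1.84
  [14.5→18.5]: (0.21+0.06)/2 × 4 = 0.54
  Sum = 63.775 mg/L·hr

AUC = 63.8 mg/L·hr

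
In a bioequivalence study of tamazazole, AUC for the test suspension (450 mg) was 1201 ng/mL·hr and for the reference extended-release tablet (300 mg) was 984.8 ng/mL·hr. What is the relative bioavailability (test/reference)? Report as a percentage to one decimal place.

F_rel = 81.3%

F_rel = (AUC_test/D_test) / (AUC_ref/D_ref)
      = (1201/450) / (984.8/300)
      = 2.66889 / 3.28267 = 0.8130 = 81.30%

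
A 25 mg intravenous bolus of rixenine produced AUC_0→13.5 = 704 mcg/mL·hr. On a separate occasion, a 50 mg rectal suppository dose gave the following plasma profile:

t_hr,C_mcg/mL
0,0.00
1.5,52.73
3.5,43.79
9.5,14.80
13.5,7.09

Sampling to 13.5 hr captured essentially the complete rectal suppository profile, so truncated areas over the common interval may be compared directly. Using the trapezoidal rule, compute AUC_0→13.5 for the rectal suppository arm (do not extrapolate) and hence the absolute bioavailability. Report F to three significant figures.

F = 0.253

Trapezoidal AUC_0→13.5 (rectal suppository):
  [0→1.5]: (0.00+52.73)/2 × 1.5 = 39.5475
  [1.5→3.5]: (52.73+43.79)/2 × 2 = 96.52
  [3.5→9.5]: (43.79+14.80)/2 × 6 = 175.77
  [9.5→13.5]: (14.80+7.09)/2 × 4 = 43.78
  Sum = 355.6175 mcg/mL·hr
F = (AUC_ev/D_ev)/(AUC_iv/D_iv) = (355.6175/50)/(704/25) = 7.11235/28.16 = 0.2526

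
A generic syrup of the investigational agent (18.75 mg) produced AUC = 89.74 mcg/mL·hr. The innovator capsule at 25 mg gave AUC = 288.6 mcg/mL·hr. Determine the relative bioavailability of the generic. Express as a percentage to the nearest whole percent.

F_rel = 41%

F_rel = (AUC_test/D_test) / (AUC_ref/D_ref)
      = (89.74/18.75) / (288.6/25)
      = 4.78613 / 11.544 = 0.4146 = 41.46%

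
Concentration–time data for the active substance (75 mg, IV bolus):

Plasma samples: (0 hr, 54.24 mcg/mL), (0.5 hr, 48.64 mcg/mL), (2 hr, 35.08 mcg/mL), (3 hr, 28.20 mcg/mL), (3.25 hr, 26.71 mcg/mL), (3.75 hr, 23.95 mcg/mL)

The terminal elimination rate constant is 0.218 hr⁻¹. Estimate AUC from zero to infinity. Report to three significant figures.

Trapezoidal AUC_0→3.75:
  [0→0.5]: (54.24+48.64)/2 × 0.5 = 25.72
  [0.5→2]: (48.64+35.08)/2 × 1.5 = 62.79
  [2→3]: (35.08+28.20)/2 × 1 = 31.64
  [3→3.25]: (28.20+26.71)/2 × 0.25 = 6.86375
  [3.25→3.75]: (26.71+23.95)/2 × 0.5 = 12.665
  Sum = 139.67875 mcg/mL·hr
Extrapolated tail: C_last / k_e = 23.95 / 0.218 = 109.862
AUC_0→∞ = 139.67875 + 109.862 = 249.54075 mcg/mL·hr

AUC = 250 mcg/mL·hr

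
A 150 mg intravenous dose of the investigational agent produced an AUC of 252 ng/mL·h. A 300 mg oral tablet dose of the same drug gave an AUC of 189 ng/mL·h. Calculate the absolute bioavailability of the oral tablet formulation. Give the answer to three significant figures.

F = 0.375

F = (AUC_ev / D_ev) / (AUC_iv / D_iv)
  = (189/300) / (252/150)
  = 0.63 / 1.68 = 0.3750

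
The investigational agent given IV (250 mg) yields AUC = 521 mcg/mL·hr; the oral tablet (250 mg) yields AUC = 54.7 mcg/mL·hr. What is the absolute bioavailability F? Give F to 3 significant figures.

F = (AUC_ev / D_ev) / (AUC_iv / D_iv)
  = (54.7/250) / (521/250)
  = 0.2188 / 2.084 = 0.1050

F = 0.105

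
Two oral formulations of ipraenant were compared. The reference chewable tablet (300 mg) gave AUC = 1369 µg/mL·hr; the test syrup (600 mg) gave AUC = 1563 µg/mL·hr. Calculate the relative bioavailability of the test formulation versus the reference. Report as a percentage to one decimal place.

F_rel = (AUC_test/D_test) / (AUC_ref/D_ref)
      = (1563/600) / (1369/300)
      = 2.605 / 4.56333 = 0.5709 = 57.09%

F_rel = 57.1%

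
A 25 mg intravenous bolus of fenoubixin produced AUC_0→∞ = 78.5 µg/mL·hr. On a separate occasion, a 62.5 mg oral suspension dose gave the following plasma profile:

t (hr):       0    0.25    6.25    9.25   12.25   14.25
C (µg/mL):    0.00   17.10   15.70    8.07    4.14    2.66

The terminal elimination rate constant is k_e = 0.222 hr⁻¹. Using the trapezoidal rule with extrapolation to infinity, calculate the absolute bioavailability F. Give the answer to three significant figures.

Trapezoidal AUC_0→14.25 (oral suspension):
  [0→0.25]: (0.00+17.10)/2 × 0.25 = 2.1375
  [0.25→6.25]: (17.10+15.70)/2 × 6 = 98.4
  [6.25→9.25]: (15.70+8.07)/2 × 3 = 35.655
  [9.25→12.25]: (8.07+4.14)/2 × 3 = 18.315
  [12.25→14.25]: (4.14+2.66)/2 × 2 = 6.8
  Sum = 161.3075 µg/mL·hr
Tail: C_last/k_e = 2.66/0.222 = 11.982
AUC_0→∞ (oral suspension) = 161.3075 + 11.982 = 173.2895 µg/mL·hr
F = (AUC_ev/D_ev)/(AUC_iv/D_iv) = (173.2895/62.5)/(78.5/25) = 2.772632/3.14 = 0.8830

F = 0.883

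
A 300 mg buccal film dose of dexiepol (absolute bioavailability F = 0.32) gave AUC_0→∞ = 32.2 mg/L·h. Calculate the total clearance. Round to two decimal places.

CL = 2.98 L/h

CL = F × Dose / AUC_0→∞
   = 0.32 × 300 / 32.2 = 2.98137 L/h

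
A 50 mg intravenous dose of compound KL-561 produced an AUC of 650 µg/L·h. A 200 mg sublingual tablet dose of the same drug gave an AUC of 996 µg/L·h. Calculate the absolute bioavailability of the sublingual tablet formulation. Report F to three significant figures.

F = (AUC_ev / D_ev) / (AUC_iv / D_iv)
  = (996/200) / (650/50)
  = 4.98 / 13 = 0.3831

F = 0.383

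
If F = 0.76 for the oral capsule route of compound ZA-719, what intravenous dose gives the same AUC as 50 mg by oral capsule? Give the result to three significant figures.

D_iv = 38.0 mg

Systemic exposure from an extravascular dose = F × D_ev, so the equivalent IV dose is F × D_ev.
D_iv = F × D_ev = 0.76 × 50 = 38 mg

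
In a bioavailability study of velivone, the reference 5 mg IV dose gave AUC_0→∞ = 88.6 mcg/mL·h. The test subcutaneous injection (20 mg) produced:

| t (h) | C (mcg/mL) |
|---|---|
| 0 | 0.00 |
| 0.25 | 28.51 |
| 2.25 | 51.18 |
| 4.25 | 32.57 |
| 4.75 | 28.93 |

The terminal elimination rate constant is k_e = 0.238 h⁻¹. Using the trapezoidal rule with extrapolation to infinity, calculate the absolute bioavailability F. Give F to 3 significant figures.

Trapezoidal AUC_0→4.75 (subcutaneous injection):
  [0→0.25]: (0.00+28.51)/2 × 0.25 = 3.56375
  [0.25→2.25]: (28.51+51.18)/2 × 2 = 79.69
  [2.25→4.25]: (51.18+32.57)/2 × 2 = 83.75
  [4.25→4.75]: (32.57+28.93)/2 × 0.5 = 15.375
  Sum = 182.37875 mcg/mL·h
Tail: C_last/k_e = 28.93/0.238 = 121.555
AUC_0→∞ (subcutaneous injection) = 182.37875 + 121.555 = 303.93375 mcg/mL·h
F = (AUC_ev/D_ev)/(AUC_iv/D_iv) = (303.93375/20)/(88.6/5) = 15.1967/17.72 = 0.8576

F = 0.858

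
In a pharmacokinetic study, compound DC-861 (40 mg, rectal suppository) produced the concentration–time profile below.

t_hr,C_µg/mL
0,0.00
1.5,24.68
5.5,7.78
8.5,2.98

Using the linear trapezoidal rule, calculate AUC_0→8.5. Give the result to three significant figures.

AUC = 99.6 µg/mL·hr

Trapezoidal AUC_0→8.5:
  [0→1.5]: (0.00+24.68)/2 × 1.5 = 18.51
  [1.5→5.5]: (24.68+7.78)/2 × 4 = 64.92
  [5.5→8.5]: (7.78+2.98)/2 × 3 = 16.14
  Sum = 99.57 µg/mL·hr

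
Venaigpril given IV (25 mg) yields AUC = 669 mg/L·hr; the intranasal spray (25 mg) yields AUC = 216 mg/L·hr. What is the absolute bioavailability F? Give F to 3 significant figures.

F = 0.323

F = (AUC_ev / D_ev) / (AUC_iv / D_iv)
  = (216/25) / (669/25)
  = 8.64 / 26.76 = 0.3229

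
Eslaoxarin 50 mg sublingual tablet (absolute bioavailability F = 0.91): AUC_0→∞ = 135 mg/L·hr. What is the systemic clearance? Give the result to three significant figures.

CL = 0.337 L/hr

CL = F × Dose / AUC_0→∞
   = 0.91 × 50 / 135 = 0.337037 L/hr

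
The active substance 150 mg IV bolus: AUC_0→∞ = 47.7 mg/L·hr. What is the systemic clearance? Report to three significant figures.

CL = Dose_iv / AUC_0→∞
   = 150 / 47.7 = 3.14465 L/hr

CL = 3.14 L/hr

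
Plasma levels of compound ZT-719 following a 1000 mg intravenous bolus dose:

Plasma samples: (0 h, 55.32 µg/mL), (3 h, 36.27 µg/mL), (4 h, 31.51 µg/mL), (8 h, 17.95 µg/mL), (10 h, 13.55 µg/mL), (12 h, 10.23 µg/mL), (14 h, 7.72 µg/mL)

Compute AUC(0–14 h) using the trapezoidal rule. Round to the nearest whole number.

AUC = 343 µg/mL·h

Trapezoidal AUC_0→14:
  [0→3]: (55.32+36.27)/2 × 3 = 137.385
  [3→4]: (36.27+31.51)/2 × 1 = 33.89
  [4→8]: (31.51+17.95)/2 × 4 = 98.92
  [8→10]: (17.95+13.55)/2 × 2 = 31.5
  [10→12]: (13.55+10.23)/2 × 2 = 23.78
  [12→14]: (10.23+7.72)/2 × 2 = 17.95
  Sum = 343.425 µg/mL·h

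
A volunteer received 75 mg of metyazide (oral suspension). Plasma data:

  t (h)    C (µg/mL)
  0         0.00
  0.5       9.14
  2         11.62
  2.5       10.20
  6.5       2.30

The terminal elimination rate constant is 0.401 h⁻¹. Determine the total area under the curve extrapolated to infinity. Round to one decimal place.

Trapezoidal AUC_0→6.5:
  [0→0.5]: (0.00+9.14)/2 × 0.5 = 2.285
  [0.5→2]: (9.14+11.62)/2 × 1.5 = 15.57
  [2→2.5]: (11.62+10.20)/2 × 0.5 = 5.455
  [2.5→6.5]: (10.20+2.30)/2 × 4 = 25.0
  Sum = 48.31 µg/mL·h
Extrapolated tail: C_last / k_e = 2.30 / 0.401 = 5.736
AUC_0→∞ = 48.31 + 5.736 = 54.046 µg/mL·h

AUC = 54.0 µg/mL·h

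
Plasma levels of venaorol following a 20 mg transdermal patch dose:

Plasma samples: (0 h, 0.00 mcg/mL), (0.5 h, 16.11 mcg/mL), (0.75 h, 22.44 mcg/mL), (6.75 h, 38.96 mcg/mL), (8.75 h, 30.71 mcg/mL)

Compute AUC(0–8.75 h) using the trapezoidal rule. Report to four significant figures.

AUC = 262.7 mcg/mL·h

Trapezoidal AUC_0→8.75:
  [0→0.5]: (0.00+16.11)/2 × 0.5 = 4.0275
  [0.5→0.75]: (16.11+22.44)/2 × 0.25 = 4.81875
  [0.75→6.75]: (22.44+38.96)/2 × 6 = 184.2
  [6.75→8.75]: (38.96+30.71)/2 × 2 = 69.67
  Sum = 262.71625 mcg/mL·h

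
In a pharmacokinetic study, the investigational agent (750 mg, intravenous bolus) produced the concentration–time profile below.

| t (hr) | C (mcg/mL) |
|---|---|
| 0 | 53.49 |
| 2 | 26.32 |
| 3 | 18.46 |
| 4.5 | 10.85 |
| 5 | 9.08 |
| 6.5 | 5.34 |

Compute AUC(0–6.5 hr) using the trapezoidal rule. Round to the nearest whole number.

AUC = 140 mcg/mL·hr

Trapezoidal AUC_0→6.5:
  [0→2]: (53.49+26.32)/2 × 2 = 79.81
  [2→3]: (26.32+18.46)/2 × 1 = 22.39
  [3→4.5]: (18.46+10.85)/2 × 1.5 = 21.9825
  [4.5→5]: (10.85+9.08)/2 × 0.5 = 4.9825
  [5→6.5]: (9.08+5.34)/2 × 1.5 = 10.815
  Sum = 139.98 mcg/mL·hr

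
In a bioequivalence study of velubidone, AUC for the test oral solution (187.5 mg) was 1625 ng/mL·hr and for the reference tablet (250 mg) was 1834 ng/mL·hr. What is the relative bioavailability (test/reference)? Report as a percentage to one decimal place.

F_rel = (AUC_test/D_test) / (AUC_ref/D_ref)
      = (1625/187.5) / (1834/250)
      = 8.66667 / 7.336 = 1.1814 = 118.14%

F_rel = 118.1%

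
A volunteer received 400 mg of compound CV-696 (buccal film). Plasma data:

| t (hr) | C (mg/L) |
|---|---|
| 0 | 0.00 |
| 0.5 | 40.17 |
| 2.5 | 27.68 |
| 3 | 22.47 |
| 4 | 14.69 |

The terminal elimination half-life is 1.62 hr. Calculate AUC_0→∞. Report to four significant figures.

AUC = 143.3 mg/L·hr

Trapezoidal AUC_0→4:
  [0→0.5]: (0.00+40.17)/2 × 0.5 = 10.0425
  [0.5→2.5]: (40.17+27.68)/2 × 2 = 67.85
  [2.5→3]: (27.68+22.47)/2 × 0.5 = 12.5375
  [3→4]: (22.47+14.69)/2 × 1 = 18.58
  Sum = 109.01 mg/L·hr
k_e = ln2 / t½ = 0.693147 / 1.62 = 0.4279 hr^-1
Extrapolated tail: C_last / k_e = 14.69 / 0.4279 = 34.330
AUC_0→∞ = 109.01 + 34.330 = 143.34 mg/L·hr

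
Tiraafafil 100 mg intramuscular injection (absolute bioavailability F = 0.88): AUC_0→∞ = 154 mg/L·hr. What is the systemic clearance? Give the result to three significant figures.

CL = 0.571 L/hr

CL = F × Dose / AUC_0→∞
   = 0.88 × 100 / 154 = 0.571429 L/hr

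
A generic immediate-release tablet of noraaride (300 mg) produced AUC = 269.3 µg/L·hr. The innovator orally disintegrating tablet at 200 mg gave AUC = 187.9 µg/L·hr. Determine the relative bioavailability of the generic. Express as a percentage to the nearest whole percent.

F_rel = (AUC_test/D_test) / (AUC_ref/D_ref)
      = (269.3/300) / (187.9/200)
      = 0.897667 / 0.9395 = 0.9555 = 95.55%

F_rel = 96%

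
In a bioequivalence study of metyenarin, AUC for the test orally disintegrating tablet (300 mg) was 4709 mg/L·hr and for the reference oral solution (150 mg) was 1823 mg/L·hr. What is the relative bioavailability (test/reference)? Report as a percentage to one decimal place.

F_rel = (AUC_test/D_test) / (AUC_ref/D_ref)
      = (4709/300) / (1823/150)
      = 15.6967 / 12.1533 = 1.2916 = 129.16%

F_rel = 129.2%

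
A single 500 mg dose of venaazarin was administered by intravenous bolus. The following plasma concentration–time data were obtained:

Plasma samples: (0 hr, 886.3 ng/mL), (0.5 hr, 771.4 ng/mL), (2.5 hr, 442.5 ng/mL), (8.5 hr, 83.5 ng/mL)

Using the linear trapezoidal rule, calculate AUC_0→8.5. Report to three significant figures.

AUC = 3210 ng/mL·hr

Trapezoidal AUC_0→8.5:
  [0→0.5]: (886.3+771.4)/2 × 0.5 = 414.425
  [0.5→2.5]: (771.4+442.5)/2 × 2 = 1213.9
  [2.5→8.5]: (442.5+83.5)/2 × 6 = 1578.0
  Sum = 3206.325 ng/mL·hr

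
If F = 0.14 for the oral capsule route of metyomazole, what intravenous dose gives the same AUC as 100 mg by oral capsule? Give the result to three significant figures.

Systemic exposure from an extravascular dose = F × D_ev, so the equivalent IV dose is F × D_ev.
D_iv = F × D_ev = 0.14 × 100 = 14 mg

D_iv = 14.0 mg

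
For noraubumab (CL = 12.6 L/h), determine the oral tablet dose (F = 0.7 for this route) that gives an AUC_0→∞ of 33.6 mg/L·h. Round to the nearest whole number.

Dose = 605 mg

Dose = CL × AUC_0→∞ / F
     = 12.6 × 33.6 / 0.7 = 604.8 mg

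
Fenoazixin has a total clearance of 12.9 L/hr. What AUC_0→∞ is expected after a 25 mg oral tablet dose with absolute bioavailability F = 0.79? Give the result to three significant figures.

AUC = 1.53 mg/L·hr

AUC_0→∞ = F × Dose / CL
        = 0.79 × 25 / 12.9 = 1.53101 mg/L·hr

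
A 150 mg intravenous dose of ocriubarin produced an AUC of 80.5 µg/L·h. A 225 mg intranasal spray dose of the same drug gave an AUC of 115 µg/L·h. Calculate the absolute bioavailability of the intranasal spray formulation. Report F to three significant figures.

F = (AUC_ev / D_ev) / (AUC_iv / D_iv)
  = (115/225) / (80.5/150)
  = 0.511111 / 0.536667 = 0.9524

F = 0.952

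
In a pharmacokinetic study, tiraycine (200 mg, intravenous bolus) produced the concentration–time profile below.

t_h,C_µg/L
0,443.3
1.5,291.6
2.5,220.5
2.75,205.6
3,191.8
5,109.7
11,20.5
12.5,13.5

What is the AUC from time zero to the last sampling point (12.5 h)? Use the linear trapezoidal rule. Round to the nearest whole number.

Trapezoidal AUC_0→12.5:
  [0→1.5]: (443.3+291.6)/2 × 1.5 = 551.175
  [1.5→2.5]: (291.6+220.5)/2 × 1 = 256.05
  [2.5→2.75]: (220.5+205.6)/2 × 0.25 = 53.2625
  [2.75→3]: (205.6+191.8)/2 × 0.25 = 49.675
  [3→5]: (191.8+109.7)/2 × 2 = 301.5
  [5→11]: (109.7+20.5)/2 × 6 = 390.6
  [11→12.5]: (20.5+13.5)/2 × 1.5 = 25.5
  Sum = 1627.7625 µg/L·h

AUC = 1628 µg/L·h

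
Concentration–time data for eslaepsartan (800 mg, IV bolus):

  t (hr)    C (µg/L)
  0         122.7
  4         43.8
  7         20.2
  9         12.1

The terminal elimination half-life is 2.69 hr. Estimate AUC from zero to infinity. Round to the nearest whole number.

AUC = 508 µg/L·hr

Trapezoidal AUC_0→9:
  [0→4]: (122.7+43.8)/2 × 4 = 333.0
  [4→7]: (43.8+20.2)/2 × 3 = 96.0
  [7→9]: (20.2+12.1)/2 × 2 = 32.3
  Sum = 461.3 µg/L·hr
k_e = ln2 / t½ = 0.693147 / 2.69 = 0.2577 hr^-1
Extrapolated tail: C_last / k_e = 12.1 / 0.2577 = 46.954
AUC_0→∞ = 461.3 + 46.954 = 508.254 µg/L·hr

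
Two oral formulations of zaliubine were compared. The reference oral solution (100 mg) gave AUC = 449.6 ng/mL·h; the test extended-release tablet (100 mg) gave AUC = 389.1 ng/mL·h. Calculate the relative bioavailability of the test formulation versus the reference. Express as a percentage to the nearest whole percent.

F_rel = (AUC_test/D_test) / (AUC_ref/D_ref)
      = (389.1/100) / (449.6/100)
      = 3.891 / 4.496 = 0.8654 = 86.54%

F_rel = 87%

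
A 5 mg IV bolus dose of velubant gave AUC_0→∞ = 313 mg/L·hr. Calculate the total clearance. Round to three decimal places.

CL = 0.016 L/hr

CL = Dose_iv / AUC_0→∞
   = 5 / 313 = 0.0159744 L/hr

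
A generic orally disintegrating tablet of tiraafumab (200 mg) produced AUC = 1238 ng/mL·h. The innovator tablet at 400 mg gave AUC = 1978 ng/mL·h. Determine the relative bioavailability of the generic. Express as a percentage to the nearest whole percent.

F_rel = 125%

F_rel = (AUC_test/D_test) / (AUC_ref/D_ref)
      = (1238/200) / (1978/400)
      = 6.19 / 4.945 = 1.2518 = 125.18%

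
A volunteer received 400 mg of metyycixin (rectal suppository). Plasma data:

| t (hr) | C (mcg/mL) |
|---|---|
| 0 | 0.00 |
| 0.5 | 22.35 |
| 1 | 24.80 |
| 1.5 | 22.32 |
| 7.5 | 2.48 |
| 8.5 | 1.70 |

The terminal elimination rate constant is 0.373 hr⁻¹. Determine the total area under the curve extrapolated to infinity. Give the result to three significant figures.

AUC = 110 mcg/mL·hr

Trapezoidal AUC_0→8.5:
  [0→0.5]: (0.00+22.35)/2 × 0.5 = 5.5875
  [0.5→1]: (22.35+24.80)/2 × 0.5 = 11.7875
  [1→1.5]: (24.80+22.32)/2 × 0.5 = 11.78
  [1.5→7.5]: (22.32+2.48)/2 × 6 = 74.4
  [7.5→8.5]: (2.48+1.70)/2 × 1 = 2.09
  Sum = 105.645 mcg/mL·hr
Extrapolated tail: C_last / k_e = 1.70 / 0.373 = 4.558
AUC_0→∞ = 105.645 + 4.558 = 110.203 mcg/mL·hr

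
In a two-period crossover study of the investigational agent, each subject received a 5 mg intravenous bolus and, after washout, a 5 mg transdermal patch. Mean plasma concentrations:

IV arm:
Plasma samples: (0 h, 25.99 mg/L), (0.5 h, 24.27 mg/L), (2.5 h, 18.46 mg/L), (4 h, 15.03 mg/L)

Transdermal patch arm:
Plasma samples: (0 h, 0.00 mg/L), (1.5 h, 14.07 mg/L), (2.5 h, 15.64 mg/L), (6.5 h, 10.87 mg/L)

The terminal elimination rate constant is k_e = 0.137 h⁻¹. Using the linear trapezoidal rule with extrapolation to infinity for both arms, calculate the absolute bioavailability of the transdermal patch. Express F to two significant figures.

Trapezoidal AUC_0→4 (IV):
  [0→0.5]: (25.99+24.27)/2 × 0.5 = 12.565
  [0.5→2.5]: (24.27+18.46)/2 × 2 = 42.73
  [2.5→4]: (18.46+15.03)/2 × 1.5 = 25.1175
  Sum = 80.4125 mg/L·h
IV tail: 15.03/0.137 = 109.708; AUC_iv,0→∞ = 80.4125 + 109.708 = 190.1205 mg/L·h
Trapezoidal AUC_0→6.5 (transdermal patch):
  [0→1.5]: (0.00+14.07)/2 × 1.5 = 10.5525
  [1.5→2.5]: (14.07+15.64)/2 × 1 = 14.855
  [2.5→6.5]: (15.64+10.87)/2 × 4 = 53.02
  Sum = 78.4275 mg/L·h
transdermal patch tail: 10.87/0.137 = 79.343; AUC_ev,0→∞ = 78.4275 + 79.343 = 157.7705 mg/L·h
F = (AUC_ev/D_ev)/(AUC_iv/D_iv) = (157.7705/5)/(190.1205/5) = 31.5541/38.0241 = 0.8298

F = 0.83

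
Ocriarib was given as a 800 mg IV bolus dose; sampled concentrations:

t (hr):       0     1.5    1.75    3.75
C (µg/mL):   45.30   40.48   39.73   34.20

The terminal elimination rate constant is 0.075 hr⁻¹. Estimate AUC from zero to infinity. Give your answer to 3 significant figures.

AUC = 604 µg/mL·hr

Trapezoidal AUC_0→3.75:
  [0→1.5]: (45.30+40.48)/2 × 1.5 = 64.335
  [1.5→1.75]: (40.48+39.73)/2 × 0.25 = 10.02625
  [1.75→3.75]: (39.73+34.20)/2 × 2 = 73.93
  Sum = 148.29125 µg/mL·hr
Extrapolated tail: C_last / k_e = 34.20 / 0.075 = 456.000
AUC_0→∞ = 148.29125 + 456.000 = 604.29125 µg/mL·hr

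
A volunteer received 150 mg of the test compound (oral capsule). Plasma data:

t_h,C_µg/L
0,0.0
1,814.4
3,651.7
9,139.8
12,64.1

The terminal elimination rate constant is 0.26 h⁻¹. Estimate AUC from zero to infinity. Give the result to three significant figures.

Trapezoidal AUC_0→12:
  [0→1]: (0.0+814.4)/2 × 1 = 407.2
  [1→3]: (814.4+651.7)/2 × 2 = 1466.1
  [3→9]: (651.7+139.8)/2 × 6 = 2374.5
  [9→12]: (139.8+64.1)/2 × 3 = 305.85
  Sum = 4553.65 µg/L·h
Extrapolated tail: C_last / k_e = 64.1 / 0.26 = 246.538
AUC_0→∞ = 4553.65 + 246.538 = 4800.188 µg/L·h

AUC = 4800 µg/L·h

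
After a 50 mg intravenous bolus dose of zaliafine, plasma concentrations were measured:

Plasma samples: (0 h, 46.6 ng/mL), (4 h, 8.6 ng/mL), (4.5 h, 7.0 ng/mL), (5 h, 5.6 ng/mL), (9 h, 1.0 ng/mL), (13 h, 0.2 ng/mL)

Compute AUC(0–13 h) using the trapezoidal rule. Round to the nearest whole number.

Trapezoidal AUC_0→13:
  [0→4]: (46.6+8.6)/2 × 4 = 110.4
  [4→4.5]: (8.6+7.0)/2 × 0.5 = 3.9
  [4.5→5]: (7.0+5.6)/2 × 0.5 = 3.15
  [5→9]: (5.6+1.0)/2 × 4 = 13.2
  [9→13]: (1.0+0.2)/2 × 4 = 2.4
  Sum = 133.05 ng/mL·h

AUC = 133 ng/mL·h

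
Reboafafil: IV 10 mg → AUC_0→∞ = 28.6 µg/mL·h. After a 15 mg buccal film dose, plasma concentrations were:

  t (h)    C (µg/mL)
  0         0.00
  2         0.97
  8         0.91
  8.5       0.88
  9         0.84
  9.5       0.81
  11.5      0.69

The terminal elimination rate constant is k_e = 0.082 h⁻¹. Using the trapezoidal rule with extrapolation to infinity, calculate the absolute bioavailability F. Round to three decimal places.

F = 0.415

Trapezoidal AUC_0→11.5 (buccal film):
  [0→2]: (0.00+0.97)/2 × 2 = 0.97
  [2→8]: (0.97+0.91)/2 × 6 = 5.64
  [8→8.5]: (0.91+0.88)/2 × 0.5 = 0.4475
  [8.5→9]: (0.88+0.84)/2 × 0.5 = 0.43
  [9→9.5]: (0.84+0.81)/2 × 0.5 = 0.4125
  [9.5→11.5]: (0.81+0.69)/2 × 2 = 1.5
  Sum = 9.4 µg/mL·h
Tail: C_last/k_e = 0.69/0.082 = 8.415
AUC_0→∞ (buccal film) = 9.4 + 8.415 = 17.815 µg/mL·h
F = (AUC_ev/D_ev)/(AUC_iv/D_iv) = (17.815/15)/(28.6/10) = 1.18767/2.86 = 0.4153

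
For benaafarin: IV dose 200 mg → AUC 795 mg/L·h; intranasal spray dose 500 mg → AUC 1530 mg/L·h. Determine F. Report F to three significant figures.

F = 0.770

F = (AUC_ev / D_ev) / (AUC_iv / D_iv)
  = (1530/500) / (795/200)
  = 3.06 / 3.975 = 0.7698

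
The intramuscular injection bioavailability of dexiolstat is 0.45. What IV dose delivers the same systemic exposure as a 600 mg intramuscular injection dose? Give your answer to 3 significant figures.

Systemic exposure from an extravascular dose = F × D_ev, so the equivalent IV dose is F × D_ev.
D_iv = F × D_ev = 0.45 × 600 = 270 mg

D_iv = 270 mg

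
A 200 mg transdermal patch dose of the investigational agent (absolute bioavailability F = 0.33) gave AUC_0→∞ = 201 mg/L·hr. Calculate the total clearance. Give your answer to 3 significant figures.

CL = F × Dose / AUC_0→∞
   = 0.33 × 200 / 201 = 0.328358 L/hr

CL = 0.328 L/hr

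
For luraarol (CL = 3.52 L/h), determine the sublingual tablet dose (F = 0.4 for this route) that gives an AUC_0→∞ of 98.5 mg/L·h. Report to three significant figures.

Dose = 867 mg

Dose = CL × AUC_0→∞ / F
     = 3.52 × 98.5 / 0.4 = 866.8 mg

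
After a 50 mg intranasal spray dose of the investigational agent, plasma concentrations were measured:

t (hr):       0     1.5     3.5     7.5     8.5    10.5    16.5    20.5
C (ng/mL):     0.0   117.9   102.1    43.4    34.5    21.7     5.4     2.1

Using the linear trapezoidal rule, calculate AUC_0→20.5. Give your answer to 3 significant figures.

Trapezoidal AUC_0→20.5:
  [0→1.5]: (0.0+117.9)/2 × 1.5 = 88.425
  [1.5→3.5]: (117.9+102.1)/2 × 2 = 220.0
  [3.5→7.5]: (102.1+43.4)/2 × 4 = 291.0
  [7.5→8.5]: (43.4+34.5)/2 × 1 = 38.95
  [8.5→10.5]: (34.5+21.7)/2 × 2 = 56.2
  [10.5→16.5]: (21.7+5.4)/2 × 6 = 81.3
  [16.5→20.5]: (5.4+2.1)/2 × 4 = 15.0
  Sum = 790.875 ng/mL·hr

AUC = 791 ng/mL·hr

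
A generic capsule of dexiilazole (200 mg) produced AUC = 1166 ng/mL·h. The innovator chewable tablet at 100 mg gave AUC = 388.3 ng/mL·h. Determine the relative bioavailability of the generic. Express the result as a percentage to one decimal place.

F_rel = 150.1%

F_rel = (AUC_test/D_test) / (AUC_ref/D_ref)
      = (1166/200) / (388.3/100)
      = 5.83 / 3.883 = 1.5014 = 150.14%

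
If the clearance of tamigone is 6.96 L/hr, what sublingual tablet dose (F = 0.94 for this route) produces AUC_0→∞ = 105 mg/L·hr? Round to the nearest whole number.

Dose = CL × AUC_0→∞ / F
     = 6.96 × 105 / 0.94 = 777.447 mg

Dose = 777 mg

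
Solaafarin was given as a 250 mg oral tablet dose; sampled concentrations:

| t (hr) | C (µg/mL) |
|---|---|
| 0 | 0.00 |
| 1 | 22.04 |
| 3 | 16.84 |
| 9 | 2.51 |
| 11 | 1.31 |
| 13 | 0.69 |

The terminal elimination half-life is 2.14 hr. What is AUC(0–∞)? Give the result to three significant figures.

Trapezoidal AUC_0→13:
  [0→1]: (0.00+22.04)/2 × 1 = 11.02
  [1→3]: (22.04+16.84)/2 × 2 = 38.88
  [3→9]: (16.84+2.51)/2 × 6 = 58.05
  [9→11]: (2.51+1.31)/2 × 2 = 3.82
  [11→13]: (1.31+0.69)/2 × 2 = 2.0
  Sum = 113.77 µg/mL·hr
k_e = ln2 / t½ = 0.693147 / 2.14 = 0.3239 hr^-1
Extrapolated tail: C_last / k_e = 0.69 / 0.3239 = 2.130
AUC_0→∞ = 113.77 + 2.130 = 115.9 µg/mL·hr

AUC = 116 µg/mL·hr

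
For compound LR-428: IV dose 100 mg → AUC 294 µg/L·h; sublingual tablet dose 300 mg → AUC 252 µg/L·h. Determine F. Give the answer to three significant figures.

F = 0.286

F = (AUC_ev / D_ev) / (AUC_iv / D_iv)
  = (252/300) / (294/100)
  = 0.84 / 2.94 = 0.2857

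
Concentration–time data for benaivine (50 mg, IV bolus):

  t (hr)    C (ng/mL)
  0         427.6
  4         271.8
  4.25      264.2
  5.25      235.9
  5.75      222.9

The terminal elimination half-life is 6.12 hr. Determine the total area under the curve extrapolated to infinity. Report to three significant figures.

AUC = 3800 ng/mL·hr

Trapezoidal AUC_0→5.75:
  [0→4]: (427.6+271.8)/2 × 4 = 1398.8
  [4→4.25]: (271.8+264.2)/2 × 0.25 = 67.0
  [4.25→5.25]: (264.2+235.9)/2 × 1 = 250.05
  [5.25→5.75]: (235.9+222.9)/2 × 0.5 = 114.7
  Sum = 1830.55 ng/mL·hr
k_e = ln2 / t½ = 0.693147 / 6.12 = 0.1133 hr^-1
Extrapolated tail: C_last / k_e = 222.9 / 0.1133 = 1967.343
AUC_0→∞ = 1830.55 + 1967.343 = 3797.893 ng/mL·hr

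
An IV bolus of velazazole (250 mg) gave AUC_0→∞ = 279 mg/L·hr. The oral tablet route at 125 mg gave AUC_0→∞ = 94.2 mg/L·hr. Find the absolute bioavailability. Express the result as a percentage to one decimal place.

F = 67.5%

F = (AUC_ev / D_ev) / (AUC_iv / D_iv)
  = (94.2/125) / (279/250)
  = 0.7536 / 1.116 = 0.6753
  = 67.53%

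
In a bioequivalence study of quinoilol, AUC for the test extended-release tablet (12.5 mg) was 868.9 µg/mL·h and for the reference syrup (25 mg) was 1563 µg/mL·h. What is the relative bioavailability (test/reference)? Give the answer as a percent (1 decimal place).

F_rel = 111.2%

F_rel = (AUC_test/D_test) / (AUC_ref/D_ref)
      = (868.9/12.5) / (1563/25)
      = 69.512 / 62.52 = 1.1118 = 111.18%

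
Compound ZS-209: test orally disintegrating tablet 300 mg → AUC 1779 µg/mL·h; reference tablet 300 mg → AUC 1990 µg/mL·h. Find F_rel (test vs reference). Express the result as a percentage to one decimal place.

F_rel = (AUC_test/D_test) / (AUC_ref/D_ref)
      = (1779/300) / (1990/300)
      = 5.93 / 6.63333 = 0.8940 = 89.40%

F_rel = 89.4%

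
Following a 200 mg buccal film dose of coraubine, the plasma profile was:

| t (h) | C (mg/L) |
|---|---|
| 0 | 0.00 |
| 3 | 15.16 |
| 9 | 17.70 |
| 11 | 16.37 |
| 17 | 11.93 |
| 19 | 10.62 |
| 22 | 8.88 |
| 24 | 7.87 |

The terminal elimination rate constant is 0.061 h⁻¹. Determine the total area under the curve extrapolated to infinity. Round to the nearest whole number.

AUC = 438 mg/L·h

Trapezoidal AUC_0→24:
  [0→3]: (0.00+15.16)/2 × 3 = 22.74
  [3→9]: (15.16+17.70)/2 × 6 = 98.58
  [9→11]: (17.70+16.37)/2 × 2 = 34.07
  [11→17]: (16.37+11.93)/2 × 6 = 84.9
  [17→19]: (11.93+10.62)/2 × 2 = 22.55
  [19→22]: (10.62+8.88)/2 × 3 = 29.25
  [22→24]: (8.88+7.87)/2 × 2 = 16.75
  Sum = 308.84 mg/L·h
Extrapolated tail: C_last / k_e = 7.87 / 0.061 = 129.016
AUC_0→∞ = 308.84 + 129.016 = 437.856 mg/L·h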